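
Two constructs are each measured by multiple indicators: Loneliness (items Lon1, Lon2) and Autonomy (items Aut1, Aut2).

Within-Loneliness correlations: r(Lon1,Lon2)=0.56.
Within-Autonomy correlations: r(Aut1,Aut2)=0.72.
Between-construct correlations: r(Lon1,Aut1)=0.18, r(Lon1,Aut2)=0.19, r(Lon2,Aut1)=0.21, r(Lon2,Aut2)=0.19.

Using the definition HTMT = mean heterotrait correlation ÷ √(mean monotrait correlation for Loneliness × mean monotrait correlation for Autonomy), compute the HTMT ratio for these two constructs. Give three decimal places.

0.303

Between-construct mean = 0.77/4 = 0.1925.
Mean within-Lon = 0.56/1 = 0.5600; mean within-Aut = 0.72/1 = 0.7200.
Geometric mean = √(0.5600 × 0.7200) = 0.6350.
HTMT = 0.1925 / 0.6350 = 0.303.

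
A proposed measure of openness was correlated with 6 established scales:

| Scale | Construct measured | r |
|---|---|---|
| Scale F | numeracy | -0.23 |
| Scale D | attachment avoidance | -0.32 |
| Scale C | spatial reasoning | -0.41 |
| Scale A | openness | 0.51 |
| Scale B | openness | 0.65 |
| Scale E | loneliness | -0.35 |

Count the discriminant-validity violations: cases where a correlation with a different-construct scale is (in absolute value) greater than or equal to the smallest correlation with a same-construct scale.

Convergent (same construct = openness): Scale A, Scale B.
Smallest convergent = 0.51. Discriminant |r|: 0.23, 0.32, 0.41, 0.35; count ≥ 0.51 → 0.

0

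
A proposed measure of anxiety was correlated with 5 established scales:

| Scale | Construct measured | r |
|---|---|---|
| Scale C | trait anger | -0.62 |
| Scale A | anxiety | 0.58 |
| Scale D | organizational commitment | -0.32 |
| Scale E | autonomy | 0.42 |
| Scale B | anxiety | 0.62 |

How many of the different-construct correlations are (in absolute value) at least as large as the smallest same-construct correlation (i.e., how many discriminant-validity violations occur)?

1

Convergent (same construct = anxiety): Scale A, Scale B.
Smallest convergent = 0.58. Discriminant |r|: 0.62, 0.32, 0.42; count ≥ 0.58 → 1.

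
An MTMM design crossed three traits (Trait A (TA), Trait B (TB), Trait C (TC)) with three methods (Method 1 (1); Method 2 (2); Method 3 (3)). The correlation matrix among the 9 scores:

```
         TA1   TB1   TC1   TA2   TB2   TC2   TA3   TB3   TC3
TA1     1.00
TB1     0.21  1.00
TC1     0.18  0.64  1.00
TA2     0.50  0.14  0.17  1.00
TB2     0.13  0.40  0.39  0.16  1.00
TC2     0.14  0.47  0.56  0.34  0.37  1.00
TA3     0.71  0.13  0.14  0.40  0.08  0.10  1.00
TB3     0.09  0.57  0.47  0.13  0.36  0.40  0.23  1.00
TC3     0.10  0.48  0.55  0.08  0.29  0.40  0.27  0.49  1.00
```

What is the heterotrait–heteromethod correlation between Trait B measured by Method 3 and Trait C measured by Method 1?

0.47

Different traits and methods: r(TB3, TC1) = 0.47.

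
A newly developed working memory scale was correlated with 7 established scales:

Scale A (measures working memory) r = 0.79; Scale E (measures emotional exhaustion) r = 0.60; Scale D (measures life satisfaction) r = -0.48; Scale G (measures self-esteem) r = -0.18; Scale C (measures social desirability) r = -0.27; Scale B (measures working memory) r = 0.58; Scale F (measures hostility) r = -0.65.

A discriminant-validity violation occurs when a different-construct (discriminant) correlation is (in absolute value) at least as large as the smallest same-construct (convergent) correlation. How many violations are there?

Convergent (same construct = working memory): Scale A, Scale B.
Smallest convergent = 0.58. Discriminant |r|: 0.60, 0.48, 0.18, 0.27, 0.65; count ≥ 0.58 → 2.

2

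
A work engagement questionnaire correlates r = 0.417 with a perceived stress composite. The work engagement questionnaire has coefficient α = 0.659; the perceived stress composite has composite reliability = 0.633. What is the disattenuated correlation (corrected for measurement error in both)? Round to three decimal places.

0.646

r_true = r_obs / √(r_xx · r_yy) = 0.417 / √(0.659 × 0.633) = 0.417 / √0.417147 = 0.417 / 0.6459 ≈ 0.646.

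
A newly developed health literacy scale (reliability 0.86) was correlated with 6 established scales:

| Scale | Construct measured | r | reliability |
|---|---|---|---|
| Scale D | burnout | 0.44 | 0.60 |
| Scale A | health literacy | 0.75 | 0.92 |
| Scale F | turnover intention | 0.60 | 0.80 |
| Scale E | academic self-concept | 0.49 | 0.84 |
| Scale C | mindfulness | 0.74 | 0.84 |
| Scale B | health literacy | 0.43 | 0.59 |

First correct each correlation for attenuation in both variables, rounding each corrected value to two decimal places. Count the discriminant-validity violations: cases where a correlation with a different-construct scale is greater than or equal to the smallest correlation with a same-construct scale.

Disattenuated r (r / √(r_scale · r_new)):
  Scale D (disc): 0.44 / √(0.60·0.86) = 0.61
  Scale A (conv): 0.75 / √(0.92·0.86) = 0.84
  Scale F (disc): 0.60 / √(0.80·0.86) = 0.72
  Scale E (disc): 0.49 / √(0.84·0.86) = 0.58
  Scale C (disc): 0.74 / √(0.84·0.86) = 0.87
  Scale B (conv): 0.43 / √(0.59·0.86) = 0.60
Smallest convergent = 0.60. Discriminant values: 0.61, 0.72, 0.58, 0.87; count ≥ 0.60 → 3.

3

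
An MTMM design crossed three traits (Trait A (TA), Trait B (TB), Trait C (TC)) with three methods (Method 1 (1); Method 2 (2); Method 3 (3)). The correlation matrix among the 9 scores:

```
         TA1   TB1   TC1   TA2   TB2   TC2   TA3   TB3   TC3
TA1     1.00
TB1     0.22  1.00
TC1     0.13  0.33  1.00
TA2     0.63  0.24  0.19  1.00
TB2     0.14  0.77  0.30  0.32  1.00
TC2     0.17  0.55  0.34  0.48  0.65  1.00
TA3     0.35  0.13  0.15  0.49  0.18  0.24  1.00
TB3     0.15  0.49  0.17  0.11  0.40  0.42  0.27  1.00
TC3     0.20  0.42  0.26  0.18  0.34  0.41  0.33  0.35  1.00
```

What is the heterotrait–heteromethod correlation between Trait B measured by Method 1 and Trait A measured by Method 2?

0.24

Different traits and methods: r(TB1, TA2) = 0.24.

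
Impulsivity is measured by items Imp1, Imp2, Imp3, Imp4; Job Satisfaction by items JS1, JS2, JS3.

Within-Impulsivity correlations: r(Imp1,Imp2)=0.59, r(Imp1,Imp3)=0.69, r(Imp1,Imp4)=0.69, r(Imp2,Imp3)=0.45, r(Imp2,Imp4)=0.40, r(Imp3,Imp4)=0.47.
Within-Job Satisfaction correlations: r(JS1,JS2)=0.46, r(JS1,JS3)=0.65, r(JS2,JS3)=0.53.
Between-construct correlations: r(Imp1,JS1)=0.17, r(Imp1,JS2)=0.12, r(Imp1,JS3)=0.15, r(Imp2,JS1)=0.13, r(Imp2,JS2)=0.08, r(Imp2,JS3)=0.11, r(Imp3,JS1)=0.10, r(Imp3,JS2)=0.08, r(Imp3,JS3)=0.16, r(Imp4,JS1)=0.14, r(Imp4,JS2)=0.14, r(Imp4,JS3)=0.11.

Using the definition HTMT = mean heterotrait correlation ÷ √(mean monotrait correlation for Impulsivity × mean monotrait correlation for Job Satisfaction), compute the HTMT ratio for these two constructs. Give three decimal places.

Between-construct mean = 1.49/12 = 0.1242.
Mean within-Imp = 3.29/6 = 0.5483; mean within-JS = 1.64/3 = 0.5467.
Geometric mean = √(0.5483 × 0.5467) = 0.5475.
HTMT = 0.1242 / 0.5475 = 0.227.

0.227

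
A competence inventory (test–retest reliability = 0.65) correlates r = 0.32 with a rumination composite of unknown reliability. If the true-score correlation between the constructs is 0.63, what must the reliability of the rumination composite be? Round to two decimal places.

0.40

r_true = r_obs / √(r_xx · r_yy) ⇒ 0.63 = 0.32 / √(0.65 · r_yy).
√(0.65 · r_yy) = 0.32 / 0.63 = 0.5079; 0.65 · r_yy = 0.2580; r_yy = 0.2580 / 0.65 ≈ 0.40.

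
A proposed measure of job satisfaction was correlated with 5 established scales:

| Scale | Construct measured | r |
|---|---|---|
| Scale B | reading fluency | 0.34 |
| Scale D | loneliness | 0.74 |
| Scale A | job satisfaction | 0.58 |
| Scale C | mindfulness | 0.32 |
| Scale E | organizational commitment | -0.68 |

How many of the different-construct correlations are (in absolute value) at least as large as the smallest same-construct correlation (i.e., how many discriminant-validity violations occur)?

2

Convergent (same construct = job satisfaction): Scale A.
Smallest convergent = 0.58. Discriminant |r|: 0.34, 0.74, 0.32, 0.68; count ≥ 0.58 → 2.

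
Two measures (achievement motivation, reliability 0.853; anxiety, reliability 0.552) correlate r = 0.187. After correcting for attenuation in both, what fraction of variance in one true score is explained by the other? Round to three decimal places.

0.074

Disattenuated r = 0.187 / √(0.853 × 0.552) = 0.187 / 0.6862 = 0.2725.
Shared true-score variance = 0.2725² = 0.0743 ≈ 0.074.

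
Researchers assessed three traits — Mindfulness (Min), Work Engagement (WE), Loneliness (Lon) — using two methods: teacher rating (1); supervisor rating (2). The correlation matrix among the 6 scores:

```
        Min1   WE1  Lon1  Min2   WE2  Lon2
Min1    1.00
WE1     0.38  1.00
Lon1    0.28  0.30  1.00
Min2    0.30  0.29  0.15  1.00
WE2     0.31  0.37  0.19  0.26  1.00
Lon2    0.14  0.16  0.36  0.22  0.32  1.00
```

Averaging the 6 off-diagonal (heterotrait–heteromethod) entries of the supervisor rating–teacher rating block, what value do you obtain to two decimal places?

HTHM values (method 2 × method 1): 0.29, 0.15, 0.31, 0.19, 0.14, 0.16; mean = 1.24/6 = 0.21.

0.21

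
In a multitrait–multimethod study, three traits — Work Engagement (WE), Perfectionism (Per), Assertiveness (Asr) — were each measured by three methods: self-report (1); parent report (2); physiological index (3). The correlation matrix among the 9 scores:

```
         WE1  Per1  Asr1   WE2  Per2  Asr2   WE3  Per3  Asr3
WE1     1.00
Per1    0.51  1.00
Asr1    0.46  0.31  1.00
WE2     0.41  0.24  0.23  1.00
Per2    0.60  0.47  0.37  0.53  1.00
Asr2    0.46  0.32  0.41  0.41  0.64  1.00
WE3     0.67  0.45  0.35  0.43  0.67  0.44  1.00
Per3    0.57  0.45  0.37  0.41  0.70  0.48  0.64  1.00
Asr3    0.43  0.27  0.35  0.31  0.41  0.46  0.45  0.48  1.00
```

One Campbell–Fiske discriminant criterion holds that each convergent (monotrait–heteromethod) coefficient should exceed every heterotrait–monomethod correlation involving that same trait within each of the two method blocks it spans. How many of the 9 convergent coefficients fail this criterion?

Convergent coefficients and their comparison sets:
WE (methods 1·2): 0.41 vs {0.51, 0.53, 0.46, 0.41} → fail.
WE (methods 1·3): 0.67 vs {0.51, 0.64, 0.46, 0.45} → pass.
WE (methods 2·3): 0.43 vs {0.53, 0.64, 0.41, 0.45} → fail.
Per (methods 1·2): 0.47 vs {0.51, 0.53, 0.31, 0.64} → fail.
Per (methods 1·3): 0.45 vs {0.51, 0.64, 0.31, 0.48} → fail.
Per (methods 2·3): 0.70 vs {0.53, 0.64, 0.64, 0.48} → pass.
Asr (methods 1·2): 0.41 vs {0.46, 0.41, 0.31, 0.64} → fail.
Asr (methods 1·3): 0.35 vs {0.46, 0.45, 0.31, 0.48} → fail.
Asr (methods 2·3): 0.46 vs {0.41, 0.45, 0.64, 0.48} → fail.
7 of 9 fail.

7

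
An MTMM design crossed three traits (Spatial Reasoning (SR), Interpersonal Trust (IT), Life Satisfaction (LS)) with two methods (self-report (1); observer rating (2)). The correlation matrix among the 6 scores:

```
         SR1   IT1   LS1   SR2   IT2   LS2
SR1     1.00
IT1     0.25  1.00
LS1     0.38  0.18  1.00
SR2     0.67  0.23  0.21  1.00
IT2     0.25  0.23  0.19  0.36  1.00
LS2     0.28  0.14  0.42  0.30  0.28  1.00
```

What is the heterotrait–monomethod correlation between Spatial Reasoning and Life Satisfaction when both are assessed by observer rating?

0.30

Different traits, same method: r(SR2, LS2) = 0.30.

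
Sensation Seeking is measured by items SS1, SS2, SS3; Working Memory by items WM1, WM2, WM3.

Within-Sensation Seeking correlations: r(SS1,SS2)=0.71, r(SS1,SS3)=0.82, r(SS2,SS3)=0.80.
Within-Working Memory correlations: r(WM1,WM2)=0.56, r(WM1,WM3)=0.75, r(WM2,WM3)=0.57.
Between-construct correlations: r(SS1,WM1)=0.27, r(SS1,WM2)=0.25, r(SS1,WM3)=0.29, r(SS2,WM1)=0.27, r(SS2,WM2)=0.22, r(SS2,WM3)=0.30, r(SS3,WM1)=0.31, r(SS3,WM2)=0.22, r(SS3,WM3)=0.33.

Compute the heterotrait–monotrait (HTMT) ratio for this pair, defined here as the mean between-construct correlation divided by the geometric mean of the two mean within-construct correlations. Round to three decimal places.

Between-construct mean = 2.46/9 = 0.2733.
Mean within-SS = 2.33/3 = 0.7767; mean within-WM = 1.88/3 = 0.6267.
Geometric mean = √(0.7767 × 0.6267) = 0.6977.
HTMT = 0.2733 / 0.6977 = 0.392.

0.392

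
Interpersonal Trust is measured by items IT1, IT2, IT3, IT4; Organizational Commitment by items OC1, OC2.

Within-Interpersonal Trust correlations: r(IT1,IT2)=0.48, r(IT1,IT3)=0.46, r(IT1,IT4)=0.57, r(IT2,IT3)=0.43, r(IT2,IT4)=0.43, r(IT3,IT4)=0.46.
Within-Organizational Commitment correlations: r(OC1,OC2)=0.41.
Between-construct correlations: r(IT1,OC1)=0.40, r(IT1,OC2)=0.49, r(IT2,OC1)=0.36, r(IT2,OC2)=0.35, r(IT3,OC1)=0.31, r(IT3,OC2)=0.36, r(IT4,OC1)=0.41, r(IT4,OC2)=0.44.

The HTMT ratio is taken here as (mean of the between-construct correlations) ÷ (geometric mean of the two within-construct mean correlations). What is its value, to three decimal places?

Between-construct mean = 3.12/8 = 0.3900.
Mean within-IT = 2.83/6 = 0.4717; mean within-OC = 0.41/1 = 0.4100.
Geometric mean = √(0.4717 × 0.4100) = 0.4398.
HTMT = 0.3900 / 0.4398 = 0.887.

0.887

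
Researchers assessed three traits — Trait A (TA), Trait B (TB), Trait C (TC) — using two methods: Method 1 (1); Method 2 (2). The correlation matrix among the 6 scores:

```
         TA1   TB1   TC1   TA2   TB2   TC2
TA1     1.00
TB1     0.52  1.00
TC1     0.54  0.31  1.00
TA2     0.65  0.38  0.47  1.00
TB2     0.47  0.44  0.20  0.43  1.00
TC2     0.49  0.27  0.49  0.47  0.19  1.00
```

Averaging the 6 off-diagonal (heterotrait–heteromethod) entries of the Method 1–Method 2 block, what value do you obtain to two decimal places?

0.38

HTHM values (method 1 × method 2): 0.47, 0.49, 0.38, 0.27, 0.47, 0.20; mean = 2.28/6 = 0.38.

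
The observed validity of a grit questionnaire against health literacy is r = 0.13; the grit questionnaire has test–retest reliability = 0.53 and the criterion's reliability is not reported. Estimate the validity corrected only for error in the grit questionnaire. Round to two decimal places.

Single correction: r_c = r_obs / √r_xx = 0.13 / √0.53 = 0.13 / 0.7280 ≈ 0.18.

0.18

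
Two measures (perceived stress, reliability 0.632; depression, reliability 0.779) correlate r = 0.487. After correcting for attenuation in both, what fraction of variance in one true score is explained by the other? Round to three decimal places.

0.482

Disattenuated r = 0.487 / √(0.632 × 0.779) = 0.487 / 0.7017 = 0.6940.
Shared true-score variance = 0.6940² = 0.4816 ≈ 0.482.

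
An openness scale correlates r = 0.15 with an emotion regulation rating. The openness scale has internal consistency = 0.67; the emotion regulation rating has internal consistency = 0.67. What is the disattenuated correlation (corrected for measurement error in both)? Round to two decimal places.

r_true = r_obs / √(r_xx · r_yy) = 0.15 / √(0.67 × 0.67) = 0.15 / √0.4489 = 0.15 / 0.6700 ≈ 0.22.

0.22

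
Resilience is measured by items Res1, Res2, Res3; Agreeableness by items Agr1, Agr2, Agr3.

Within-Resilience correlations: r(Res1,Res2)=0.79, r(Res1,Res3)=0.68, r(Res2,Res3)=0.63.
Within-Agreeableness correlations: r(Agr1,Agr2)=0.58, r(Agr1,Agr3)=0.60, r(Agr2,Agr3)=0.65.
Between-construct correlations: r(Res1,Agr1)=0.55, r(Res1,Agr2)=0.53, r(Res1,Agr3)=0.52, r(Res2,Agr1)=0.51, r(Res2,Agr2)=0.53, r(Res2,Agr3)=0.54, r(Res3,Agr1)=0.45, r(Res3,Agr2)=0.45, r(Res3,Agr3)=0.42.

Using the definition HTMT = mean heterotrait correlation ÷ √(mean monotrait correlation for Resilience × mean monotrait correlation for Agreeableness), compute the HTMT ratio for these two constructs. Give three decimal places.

Mean heterotrait r = 4.50/9 = 0.5000.
Mean within-Res = 2.10/3 = 0.7000; mean within-Agr = 1.83/3 = 0.6100.
Geometric mean = √(0.7000 × 0.6100) = 0.6535.
HTMT = 0.5000 / 0.6535 = 0.765.

0.765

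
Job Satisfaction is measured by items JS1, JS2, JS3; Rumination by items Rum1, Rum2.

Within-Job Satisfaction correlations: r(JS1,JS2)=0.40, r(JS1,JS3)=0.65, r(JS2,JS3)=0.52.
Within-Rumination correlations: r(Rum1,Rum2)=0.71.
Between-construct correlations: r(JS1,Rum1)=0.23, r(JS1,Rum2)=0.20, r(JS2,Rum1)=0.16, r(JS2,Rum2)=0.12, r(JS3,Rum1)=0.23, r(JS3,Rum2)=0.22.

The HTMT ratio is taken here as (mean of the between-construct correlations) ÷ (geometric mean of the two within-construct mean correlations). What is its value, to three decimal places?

Between-construct mean = 1.16/6 = 0.1933.
Mean within-JS = 1.57/3 = 0.5233; mean within-Rum = 0.71/1 = 0.7100.
Geometric mean = √(0.5233 × 0.7100) = 0.6095.
HTMT = 0.1933 / 0.6095 = 0.317.

0.317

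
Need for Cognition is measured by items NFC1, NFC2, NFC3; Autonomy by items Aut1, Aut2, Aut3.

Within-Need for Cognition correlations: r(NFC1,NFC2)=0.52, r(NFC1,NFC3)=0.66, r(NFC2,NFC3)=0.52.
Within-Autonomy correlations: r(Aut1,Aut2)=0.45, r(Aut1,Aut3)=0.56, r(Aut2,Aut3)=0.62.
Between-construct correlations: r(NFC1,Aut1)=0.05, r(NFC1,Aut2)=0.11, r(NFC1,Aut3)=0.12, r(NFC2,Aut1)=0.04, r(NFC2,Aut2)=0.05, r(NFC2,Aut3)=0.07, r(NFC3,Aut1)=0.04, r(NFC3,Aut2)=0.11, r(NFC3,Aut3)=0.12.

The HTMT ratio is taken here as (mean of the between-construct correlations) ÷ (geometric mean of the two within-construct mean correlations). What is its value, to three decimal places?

Mean heterotrait r = 0.71/9 = 0.0789.
Mean within-NFC = 1.70/3 = 0.5667; mean within-Aut = 1.63/3 = 0.5433.
Geometric mean = √(0.5667 × 0.5433) = 0.5549.
HTMT = 0.0789 / 0.5549 = 0.142.

0.142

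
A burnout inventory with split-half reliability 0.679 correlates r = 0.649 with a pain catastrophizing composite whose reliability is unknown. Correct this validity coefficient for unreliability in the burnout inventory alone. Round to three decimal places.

Single correction: r_c = r_obs / √r_xx = 0.649 / √0.679 = 0.649 / 0.8240 ≈ 0.788.

0.788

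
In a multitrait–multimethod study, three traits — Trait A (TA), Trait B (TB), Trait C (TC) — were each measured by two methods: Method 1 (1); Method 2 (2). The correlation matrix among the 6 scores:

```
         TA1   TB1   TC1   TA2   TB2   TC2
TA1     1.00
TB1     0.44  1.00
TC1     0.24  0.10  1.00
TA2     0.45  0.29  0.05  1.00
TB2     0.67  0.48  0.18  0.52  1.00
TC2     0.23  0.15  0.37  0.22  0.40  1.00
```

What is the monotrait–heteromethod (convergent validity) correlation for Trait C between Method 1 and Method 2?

0.37

Same trait (TC), different methods: r(TC1, TC2) = 0.37.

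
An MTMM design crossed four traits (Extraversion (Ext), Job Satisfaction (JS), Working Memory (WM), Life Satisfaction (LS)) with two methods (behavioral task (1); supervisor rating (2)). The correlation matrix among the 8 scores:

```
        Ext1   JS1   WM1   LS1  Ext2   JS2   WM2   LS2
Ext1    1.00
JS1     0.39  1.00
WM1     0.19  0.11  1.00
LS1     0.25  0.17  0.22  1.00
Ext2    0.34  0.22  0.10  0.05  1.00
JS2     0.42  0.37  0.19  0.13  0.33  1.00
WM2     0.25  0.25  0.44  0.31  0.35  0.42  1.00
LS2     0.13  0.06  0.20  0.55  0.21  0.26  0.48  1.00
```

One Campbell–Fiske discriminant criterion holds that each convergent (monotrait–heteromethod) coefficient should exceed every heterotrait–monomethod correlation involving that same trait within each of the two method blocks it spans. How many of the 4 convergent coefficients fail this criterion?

Checking each validity diagonal entry against its comparison values:
Ext (methods 1·2): 0.34 vs {0.39, 0.33, 0.19, 0.35, 0.25, 0.21} → fail.
JS (methods 1·2): 0.37 vs {0.39, 0.33, 0.11, 0.42, 0.17, 0.26} → fail.
WM (methods 1·2): 0.44 vs {0.19, 0.35, 0.11, 0.42, 0.22, 0.48} → fail.
LS (methods 1·2): 0.55 vs {0.25, 0.21, 0.17, 0.26, 0.22, 0.48} → pass.
3 of 4 fail.

3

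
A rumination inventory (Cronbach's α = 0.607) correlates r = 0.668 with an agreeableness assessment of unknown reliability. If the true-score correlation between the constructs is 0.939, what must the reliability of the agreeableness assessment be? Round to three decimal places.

0.834

r_true = r_obs / √(r_xx · r_yy) ⇒ 0.939 = 0.668 / √(0.607 · r_yy).
√(0.607 · r_yy) = 0.668 / 0.939 = 0.7114; 0.607 · r_yy = 0.5061; r_yy = 0.5061 / 0.607 ≈ 0.834.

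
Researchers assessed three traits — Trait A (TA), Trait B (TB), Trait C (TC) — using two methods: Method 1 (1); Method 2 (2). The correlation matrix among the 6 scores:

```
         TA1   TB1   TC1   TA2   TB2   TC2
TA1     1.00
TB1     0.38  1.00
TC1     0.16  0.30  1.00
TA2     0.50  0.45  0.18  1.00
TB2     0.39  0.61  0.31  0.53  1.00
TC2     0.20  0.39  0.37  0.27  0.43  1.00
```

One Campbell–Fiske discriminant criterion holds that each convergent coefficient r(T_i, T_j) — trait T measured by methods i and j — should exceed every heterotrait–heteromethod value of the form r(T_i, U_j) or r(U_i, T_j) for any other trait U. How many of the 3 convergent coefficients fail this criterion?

1

Checking each validity diagonal entry against its comparison values:
TA (methods 1·2): 0.50 vs {0.39, 0.45, 0.20, 0.18} → pass.
TB (methods 1·2): 0.61 vs {0.45, 0.39, 0.39, 0.31} → pass.
TC (methods 1·2): 0.37 vs {0.18, 0.20, 0.31, 0.39} → fail.
1 of 3 fail.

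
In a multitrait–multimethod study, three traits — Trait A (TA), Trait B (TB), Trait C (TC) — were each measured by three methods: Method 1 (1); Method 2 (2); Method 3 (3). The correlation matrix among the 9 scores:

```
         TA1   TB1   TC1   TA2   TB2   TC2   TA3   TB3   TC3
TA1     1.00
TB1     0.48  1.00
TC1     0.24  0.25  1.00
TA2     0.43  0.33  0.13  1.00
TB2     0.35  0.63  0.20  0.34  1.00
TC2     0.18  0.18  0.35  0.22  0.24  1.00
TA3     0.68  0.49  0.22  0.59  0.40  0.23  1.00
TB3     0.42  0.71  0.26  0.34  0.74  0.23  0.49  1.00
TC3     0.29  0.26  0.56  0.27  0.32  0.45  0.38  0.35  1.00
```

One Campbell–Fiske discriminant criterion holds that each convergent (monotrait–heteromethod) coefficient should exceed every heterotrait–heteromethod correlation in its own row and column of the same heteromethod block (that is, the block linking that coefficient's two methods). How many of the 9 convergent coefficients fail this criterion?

0

Each convergent coefficient versus the relevant comparison correlations:
TA (methods 1·2): 0.43 vs {0.35, 0.33, 0.18, 0.13} → pass.
TA (methods 1·3): 0.68 vs {0.42, 0.49, 0.29, 0.22} → pass.
TA (methods 2·3): 0.59 vs {0.34, 0.40, 0.27, 0.23} → pass.
TB (methods 1·2): 0.63 vs {0.33, 0.35, 0.18, 0.20} → pass.
TB (methods 1·3): 0.71 vs {0.49, 0.42, 0.26, 0.26} → pass.
TB (methods 2·3): 0.74 vs {0.40, 0.34, 0.32, 0.23} → pass.
TC (methods 1·2): 0.35 vs {0.13, 0.18, 0.20, 0.18} → pass.
TC (methods 1·3): 0.56 vs {0.22, 0.29, 0.26, 0.26} → pass.
TC (methods 2·3): 0.45 vs {0.23, 0.27, 0.23, 0.32} → pass.
0 of 9 fail.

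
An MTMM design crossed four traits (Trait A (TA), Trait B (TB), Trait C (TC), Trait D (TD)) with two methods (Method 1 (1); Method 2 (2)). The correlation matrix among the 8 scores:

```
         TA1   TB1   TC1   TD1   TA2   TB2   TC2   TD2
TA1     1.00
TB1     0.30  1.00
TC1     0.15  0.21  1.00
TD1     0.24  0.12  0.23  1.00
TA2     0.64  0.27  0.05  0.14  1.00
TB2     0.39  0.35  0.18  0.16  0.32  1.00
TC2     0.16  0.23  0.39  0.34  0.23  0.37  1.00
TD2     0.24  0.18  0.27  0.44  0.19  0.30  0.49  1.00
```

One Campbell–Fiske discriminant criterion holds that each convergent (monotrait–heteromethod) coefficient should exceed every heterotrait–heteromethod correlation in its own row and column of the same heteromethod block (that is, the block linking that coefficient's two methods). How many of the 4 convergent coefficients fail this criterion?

1

Each convergent coefficient versus the relevant comparison correlations:
TA (methods 1·2): 0.64 vs {0.39, 0.27, 0.16, 0.05, 0.24, 0.14} → pass.
TB (methods 1·2): 0.35 vs {0.27, 0.39, 0.23, 0.18, 0.18, 0.16} → fail.
TC (methods 1·2): 0.39 vs {0.05, 0.16, 0.18, 0.23, 0.27, 0.34} → pass.
TD (methods 1·2): 0.44 vs {0.14, 0.24, 0.16, 0.18, 0.34, 0.27} → pass.
1 of 4 fail.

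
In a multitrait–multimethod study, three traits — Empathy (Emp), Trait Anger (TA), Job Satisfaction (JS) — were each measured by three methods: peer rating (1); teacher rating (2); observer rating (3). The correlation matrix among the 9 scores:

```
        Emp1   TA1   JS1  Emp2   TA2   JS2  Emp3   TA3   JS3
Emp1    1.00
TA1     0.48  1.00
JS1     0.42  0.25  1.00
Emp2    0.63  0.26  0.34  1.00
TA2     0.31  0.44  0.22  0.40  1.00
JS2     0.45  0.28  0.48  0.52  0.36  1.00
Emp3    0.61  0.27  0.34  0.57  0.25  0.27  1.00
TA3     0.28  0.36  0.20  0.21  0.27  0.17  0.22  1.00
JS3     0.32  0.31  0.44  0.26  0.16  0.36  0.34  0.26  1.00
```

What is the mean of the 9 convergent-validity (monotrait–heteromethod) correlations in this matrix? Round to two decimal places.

Convergent values: 0.63, 0.61, 0.57, 0.44, 0.36, 0.27, 0.48, 0.44, 0.36; mean = 4.16/9 = 0.46.

0.46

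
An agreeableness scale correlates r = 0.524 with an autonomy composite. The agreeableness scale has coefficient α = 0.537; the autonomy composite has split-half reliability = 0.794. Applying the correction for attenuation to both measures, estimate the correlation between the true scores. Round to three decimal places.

r_true = r_obs / √(r_xx · r_yy) = 0.524 / √(0.537 × 0.794) = 0.524 / √0.426378 = 0.524 / 0.6530 ≈ 0.802.

0.802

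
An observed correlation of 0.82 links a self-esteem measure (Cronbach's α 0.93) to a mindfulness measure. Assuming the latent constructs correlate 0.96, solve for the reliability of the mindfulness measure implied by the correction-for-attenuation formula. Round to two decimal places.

0.78

r_true = r_obs / √(r_xx · r_yy) ⇒ 0.96 = 0.82 / √(0.93 · r_yy).
√(0.93 · r_yy) = 0.82 / 0.96 = 0.8542; 0.93 · r_yy = 0.7297; r_yy = 0.7297 / 0.93 ≈ 0.78.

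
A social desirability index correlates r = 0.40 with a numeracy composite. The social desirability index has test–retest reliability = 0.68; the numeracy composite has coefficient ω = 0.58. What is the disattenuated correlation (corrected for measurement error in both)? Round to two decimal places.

0.64

r_true = r_obs / √(r_xx · r_yy) = 0.40 / √(0.68 × 0.58) = 0.40 / √0.3944 = 0.40 / 0.6280 ≈ 0.64.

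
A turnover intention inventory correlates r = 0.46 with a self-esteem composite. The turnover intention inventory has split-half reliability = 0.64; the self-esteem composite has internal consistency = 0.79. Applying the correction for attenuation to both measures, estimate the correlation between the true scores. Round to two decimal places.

r_true = r_obs / √(r_xx · r_yy) = 0.46 / √(0.64 × 0.79) = 0.46 / √0.5056 = 0.46 / 0.7111 ≈ 0.65.

0.65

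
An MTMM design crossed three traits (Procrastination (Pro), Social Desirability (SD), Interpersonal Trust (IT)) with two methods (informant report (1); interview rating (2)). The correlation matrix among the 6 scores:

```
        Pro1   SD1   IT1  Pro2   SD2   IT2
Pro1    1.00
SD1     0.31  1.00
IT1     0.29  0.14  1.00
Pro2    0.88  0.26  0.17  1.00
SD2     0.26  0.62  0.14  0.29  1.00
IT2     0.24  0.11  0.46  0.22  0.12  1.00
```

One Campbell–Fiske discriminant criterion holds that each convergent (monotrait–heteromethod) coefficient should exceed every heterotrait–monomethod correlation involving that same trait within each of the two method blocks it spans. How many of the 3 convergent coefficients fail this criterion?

Convergent coefficients and their comparison sets:
Pro (methods 1·2): 0.88 vs {0.31, 0.29, 0.29, 0.22} → pass.
SD (methods 1·2): 0.62 vs {0.31, 0.29, 0.14, 0.12} → pass.
IT (methods 1·2): 0.46 vs {0.29, 0.22, 0.14, 0.12} → pass.
0 of 3 fail.

0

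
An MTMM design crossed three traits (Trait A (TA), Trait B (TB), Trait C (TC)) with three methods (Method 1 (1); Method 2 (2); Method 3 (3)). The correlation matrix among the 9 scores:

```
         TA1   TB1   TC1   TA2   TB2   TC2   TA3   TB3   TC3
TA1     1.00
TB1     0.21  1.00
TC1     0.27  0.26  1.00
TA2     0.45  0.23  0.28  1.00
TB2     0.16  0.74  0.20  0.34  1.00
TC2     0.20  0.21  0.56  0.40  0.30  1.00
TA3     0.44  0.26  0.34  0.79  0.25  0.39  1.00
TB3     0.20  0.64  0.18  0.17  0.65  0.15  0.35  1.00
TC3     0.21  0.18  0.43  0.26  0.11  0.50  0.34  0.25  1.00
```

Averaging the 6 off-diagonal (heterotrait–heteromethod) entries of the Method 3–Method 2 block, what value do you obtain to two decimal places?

0.22

HTHM values (method 3 × method 2): 0.25, 0.39, 0.17, 0.15, 0.26, 0.11; mean = 1.33/6 = 0.22.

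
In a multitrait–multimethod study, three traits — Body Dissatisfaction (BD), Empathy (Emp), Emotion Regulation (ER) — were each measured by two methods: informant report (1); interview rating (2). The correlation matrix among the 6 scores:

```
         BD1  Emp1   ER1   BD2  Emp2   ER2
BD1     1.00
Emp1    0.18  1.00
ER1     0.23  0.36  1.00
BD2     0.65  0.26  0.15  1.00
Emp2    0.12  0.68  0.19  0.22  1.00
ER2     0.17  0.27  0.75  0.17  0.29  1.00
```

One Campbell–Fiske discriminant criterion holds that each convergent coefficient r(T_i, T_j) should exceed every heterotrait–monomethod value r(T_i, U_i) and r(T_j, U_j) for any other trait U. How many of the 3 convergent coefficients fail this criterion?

0

Convergent coefficients and their comparison sets:
BD (methods 1·2): 0.65 vs {0.18, 0.22, 0.23, 0.17} → pass.
Emp (methods 1·2): 0.68 vs {0.18, 0.22, 0.36, 0.29} → pass.
ER (methods 1·2): 0.75 vs {0.23, 0.17, 0.36, 0.29} → pass.
0 of 3 fail.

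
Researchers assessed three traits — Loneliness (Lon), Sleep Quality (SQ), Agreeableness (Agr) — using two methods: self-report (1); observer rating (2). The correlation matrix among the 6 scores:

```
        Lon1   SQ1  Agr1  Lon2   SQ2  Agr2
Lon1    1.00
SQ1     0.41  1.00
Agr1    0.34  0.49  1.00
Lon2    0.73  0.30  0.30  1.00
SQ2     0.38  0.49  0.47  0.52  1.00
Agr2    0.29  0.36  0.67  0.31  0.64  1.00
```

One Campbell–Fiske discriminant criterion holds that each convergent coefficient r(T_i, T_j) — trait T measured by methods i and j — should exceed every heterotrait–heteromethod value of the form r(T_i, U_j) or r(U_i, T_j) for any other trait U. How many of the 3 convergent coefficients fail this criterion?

Convergent coefficients and their comparison sets:
Lon (methods 1·2): 0.73 vs {0.38, 0.30, 0.29, 0.30} → pass.
SQ (methods 1·2): 0.49 vs {0.30, 0.38, 0.36, 0.47} → pass.
Agr (methods 1·2): 0.67 vs {0.30, 0.29, 0.47, 0.36} → pass.
0 of 3 fail.

0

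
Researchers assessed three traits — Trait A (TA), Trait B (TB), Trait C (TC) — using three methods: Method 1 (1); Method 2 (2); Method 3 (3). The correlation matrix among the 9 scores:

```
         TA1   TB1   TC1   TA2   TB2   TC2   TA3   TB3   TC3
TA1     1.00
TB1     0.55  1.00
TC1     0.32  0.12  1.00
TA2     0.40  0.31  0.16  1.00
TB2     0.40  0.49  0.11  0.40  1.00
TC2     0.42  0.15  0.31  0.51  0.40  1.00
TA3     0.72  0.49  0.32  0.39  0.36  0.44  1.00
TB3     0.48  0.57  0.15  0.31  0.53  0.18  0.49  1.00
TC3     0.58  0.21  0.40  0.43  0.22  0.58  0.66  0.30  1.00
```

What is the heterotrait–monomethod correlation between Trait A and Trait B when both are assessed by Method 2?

0.40

Different traits, same method: r(TA2, TB2) = 0.40.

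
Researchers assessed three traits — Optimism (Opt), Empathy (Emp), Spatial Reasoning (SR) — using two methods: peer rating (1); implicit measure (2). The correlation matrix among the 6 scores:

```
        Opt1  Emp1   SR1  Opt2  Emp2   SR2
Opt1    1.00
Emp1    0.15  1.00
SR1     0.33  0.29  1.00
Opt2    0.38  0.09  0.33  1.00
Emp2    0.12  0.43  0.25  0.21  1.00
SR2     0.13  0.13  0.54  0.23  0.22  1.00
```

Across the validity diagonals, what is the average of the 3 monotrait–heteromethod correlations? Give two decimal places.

Convergent values: 0.38, 0.43, 0.54; mean = 1.35/3 = 0.45.

0.45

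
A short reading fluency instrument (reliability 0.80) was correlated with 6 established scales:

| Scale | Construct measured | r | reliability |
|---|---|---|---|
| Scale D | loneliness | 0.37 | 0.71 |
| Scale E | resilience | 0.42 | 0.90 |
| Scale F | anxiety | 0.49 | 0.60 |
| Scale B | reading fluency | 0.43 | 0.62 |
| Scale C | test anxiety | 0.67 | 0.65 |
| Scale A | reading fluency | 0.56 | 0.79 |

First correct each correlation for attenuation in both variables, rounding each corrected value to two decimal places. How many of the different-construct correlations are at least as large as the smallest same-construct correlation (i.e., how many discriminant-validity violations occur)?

Disattenuated r (r / √(r_scale · r_new)):
  Scale D (disc): 0.37 / √(0.71·0.80) = 0.49
  Scale E (disc): 0.42 / √(0.90·0.80) = 0.49
  Scale F (disc): 0.49 / √(0.60·0.80) = 0.71
  Scale B (conv): 0.43 / √(0.62·0.80) = 0.61
  Scale C (disc): 0.67 / √(0.65·0.80) = 0.93
  Scale A (conv): 0.56 / √(0.79·0.80) = 0.70
Smallest convergent = 0.61. Discriminant values: 0.49, 0.49, 0.71, 0.93; count ≥ 0.61 → 2.

2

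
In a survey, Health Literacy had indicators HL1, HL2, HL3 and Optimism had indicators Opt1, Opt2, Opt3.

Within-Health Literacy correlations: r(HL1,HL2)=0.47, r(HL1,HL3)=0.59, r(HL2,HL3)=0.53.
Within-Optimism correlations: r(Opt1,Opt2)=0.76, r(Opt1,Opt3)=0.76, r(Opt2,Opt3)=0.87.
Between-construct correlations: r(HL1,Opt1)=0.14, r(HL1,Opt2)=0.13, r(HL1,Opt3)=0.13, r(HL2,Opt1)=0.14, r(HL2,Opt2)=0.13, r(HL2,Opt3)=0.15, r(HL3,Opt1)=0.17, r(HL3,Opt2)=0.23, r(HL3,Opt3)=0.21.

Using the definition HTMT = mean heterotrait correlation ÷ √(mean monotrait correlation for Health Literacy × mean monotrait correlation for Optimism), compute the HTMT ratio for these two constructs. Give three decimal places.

Mean between = 1.43/9 = 0.1589.
Mean within-HL = 1.59/3 = 0.5300; mean within-Opt = 2.39/3 = 0.7967.
Geometric mean = √(0.5300 × 0.7967) = 0.6498.
HTMT = 0.1589 / 0.6498 = 0.245.

0.245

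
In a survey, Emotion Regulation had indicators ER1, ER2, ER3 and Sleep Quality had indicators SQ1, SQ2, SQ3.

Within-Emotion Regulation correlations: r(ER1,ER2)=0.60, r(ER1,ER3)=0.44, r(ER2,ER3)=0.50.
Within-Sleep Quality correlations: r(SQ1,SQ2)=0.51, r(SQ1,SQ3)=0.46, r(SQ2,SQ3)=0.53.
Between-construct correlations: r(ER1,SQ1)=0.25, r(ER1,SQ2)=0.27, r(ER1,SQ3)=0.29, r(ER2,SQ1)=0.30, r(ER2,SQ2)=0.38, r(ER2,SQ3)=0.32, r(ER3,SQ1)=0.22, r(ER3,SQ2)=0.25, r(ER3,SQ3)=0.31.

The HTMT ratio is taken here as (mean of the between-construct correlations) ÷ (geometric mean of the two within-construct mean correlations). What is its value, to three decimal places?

Mean between = 2.59/9 = 0.2878.
Mean within-ER = 1.54/3 = 0.5133; mean within-SQ = 1.50/3 = 0.5000.
Geometric mean = √(0.5133 × 0.5000) = 0.5066.
HTMT = 0.2878 / 0.5066 = 0.568.

0.568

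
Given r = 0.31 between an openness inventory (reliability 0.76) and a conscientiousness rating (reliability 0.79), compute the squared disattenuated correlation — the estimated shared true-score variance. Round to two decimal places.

0.16

Disattenuated r = 0.31 / √(0.76 × 0.79) = 0.31 / 0.7749 = 0.4001.
Shared true-score variance = 0.4001² = 0.1601 ≈ 0.16.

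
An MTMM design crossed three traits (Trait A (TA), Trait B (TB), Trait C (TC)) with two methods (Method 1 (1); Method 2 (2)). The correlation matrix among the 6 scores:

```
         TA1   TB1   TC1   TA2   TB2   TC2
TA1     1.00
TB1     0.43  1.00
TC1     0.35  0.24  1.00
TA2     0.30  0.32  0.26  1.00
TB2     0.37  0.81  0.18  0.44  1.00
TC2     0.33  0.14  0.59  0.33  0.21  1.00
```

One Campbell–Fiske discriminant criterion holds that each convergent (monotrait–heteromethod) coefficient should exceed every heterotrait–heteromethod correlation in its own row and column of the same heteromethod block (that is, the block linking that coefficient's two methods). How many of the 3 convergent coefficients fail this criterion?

Each convergent coefficient versus the relevant comparison correlations:
TA (methods 1·2): 0.30 vs {0.37, 0.32, 0.33, 0.26} → fail.
TB (methods 1·2): 0.81 vs {0.32, 0.37, 0.14, 0.18} → pass.
TC (methods 1·2): 0.59 vs {0.26, 0.33, 0.18, 0.14} → pass.
1 of 3 fail.

1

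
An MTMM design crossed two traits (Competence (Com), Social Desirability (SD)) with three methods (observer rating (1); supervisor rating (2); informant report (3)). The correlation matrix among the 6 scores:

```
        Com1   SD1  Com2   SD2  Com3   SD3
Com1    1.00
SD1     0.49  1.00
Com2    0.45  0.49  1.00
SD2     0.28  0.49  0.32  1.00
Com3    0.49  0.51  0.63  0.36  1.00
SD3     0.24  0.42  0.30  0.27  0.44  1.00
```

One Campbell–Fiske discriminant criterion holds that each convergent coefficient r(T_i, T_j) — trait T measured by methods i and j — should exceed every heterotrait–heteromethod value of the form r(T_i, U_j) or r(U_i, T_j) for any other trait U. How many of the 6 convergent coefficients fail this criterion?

Checking each validity diagonal entry against its comparison values:
Com (methods 1·2): 0.45 vs {0.28, 0.49} → fail.
Com (methods 1·3): 0.49 vs {0.24, 0.51} → fail.
Com (methods 2·3): 0.63 vs {0.30, 0.36} → pass.
SD (methods 1·2): 0.49 vs {0.49, 0.28} → fail.
SD (methods 1·3): 0.42 vs {0.51, 0.24} → fail.
SD (methods 2·3): 0.27 vs {0.36, 0.30} → fail.
5 of 6 fail.

5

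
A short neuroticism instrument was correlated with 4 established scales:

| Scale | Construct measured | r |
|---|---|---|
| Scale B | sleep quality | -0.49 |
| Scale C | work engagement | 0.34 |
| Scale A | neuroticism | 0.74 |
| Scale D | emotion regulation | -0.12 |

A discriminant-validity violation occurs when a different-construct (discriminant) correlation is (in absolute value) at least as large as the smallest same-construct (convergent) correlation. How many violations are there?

0

Convergent (same construct = neuroticism): Scale A.
Smallest convergent = 0.74. Discriminant |r|: 0.49, 0.34, 0.12; count ≥ 0.74 → 0.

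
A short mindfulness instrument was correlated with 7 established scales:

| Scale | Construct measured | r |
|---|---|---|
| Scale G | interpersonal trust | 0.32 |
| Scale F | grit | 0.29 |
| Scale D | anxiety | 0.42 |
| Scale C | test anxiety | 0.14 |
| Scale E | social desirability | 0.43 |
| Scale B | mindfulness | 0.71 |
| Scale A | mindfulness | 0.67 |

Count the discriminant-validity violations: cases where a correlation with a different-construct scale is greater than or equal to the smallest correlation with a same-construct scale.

0

Convergent (same construct = mindfulness): Scale B, Scale A.
Smallest convergent = 0.67. Discriminant values: 0.32, 0.29, 0.42, 0.14, 0.43; count ≥ 0.67 → 0.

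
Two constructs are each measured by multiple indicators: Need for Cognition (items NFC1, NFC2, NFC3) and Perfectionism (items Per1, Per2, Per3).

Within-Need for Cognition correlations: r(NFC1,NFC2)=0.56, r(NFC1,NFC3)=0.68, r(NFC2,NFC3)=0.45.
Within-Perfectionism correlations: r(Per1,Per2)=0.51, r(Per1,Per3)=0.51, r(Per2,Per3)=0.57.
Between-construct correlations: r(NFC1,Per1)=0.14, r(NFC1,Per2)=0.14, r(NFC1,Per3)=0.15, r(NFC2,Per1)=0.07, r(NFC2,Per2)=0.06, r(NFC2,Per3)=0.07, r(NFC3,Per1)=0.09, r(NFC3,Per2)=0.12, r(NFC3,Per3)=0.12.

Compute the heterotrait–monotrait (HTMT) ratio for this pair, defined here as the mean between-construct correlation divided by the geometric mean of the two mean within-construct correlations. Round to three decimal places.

Mean between = 0.96/9 = 0.1067.
Mean within-NFC = 1.69/3 = 0.5633; mean within-Per = 1.59/3 = 0.5300.
Geometric mean = √(0.5633 × 0.5300) = 0.5464.
HTMT = 0.1067 / 0.5464 = 0.195.

0.195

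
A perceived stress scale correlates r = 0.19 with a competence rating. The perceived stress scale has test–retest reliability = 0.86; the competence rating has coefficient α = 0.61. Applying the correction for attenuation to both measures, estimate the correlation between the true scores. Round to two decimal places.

r_true = r_obs / √(r_xx · r_yy) = 0.19 / √(0.86 × 0.61) = 0.19 / √0.5246 = 0.19 / 0.7243 ≈ 0.26.

0.26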